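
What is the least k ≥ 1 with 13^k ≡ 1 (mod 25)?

20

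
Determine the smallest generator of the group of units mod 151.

6

φ(151) = 151 − 1 = 150 = 2 · 3 · 5^2.
Test candidates g = 2, 3, … against the prime factors q ∈ {2, 3, 5} of φ(151): g is a generator iff g^(150/q) ≢ 1 for every such q.
g = 2: 2^75 ≡ 1 — hits 1, so not a primitive root.
g = 3: 3^75 ≡ 150; 3^50 ≡ 1 — hits 1, so not a primitive root.
g = 4: 4^75 ≡ 1 — hits 1, so not a primitive root.
g = 5: 5^75 ≡ 1 — hits 1, so not a primitive root.
g = 6: 6^75 ≡ 150; 6^50 ≡ 32; 6^30 ≡ 59 — none is 1, so 6 is a primitive root.
So 6 is the smallest generator of (Z/151Z)^×.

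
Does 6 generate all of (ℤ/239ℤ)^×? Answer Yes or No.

No

φ(239) = 239 − 1 = 238 = 2 · 7 · 17.
An element g generates (Z/239Z)^× iff g^(238/q) ≢ 1 (mod 239) for each prime q ∈ {2, 7, 17}.
6^119 ≡ 1 (mod 239)  [q = 2: ≡ 1 ✗]
6^34 ≡ 1 (mod 239)  [q = 7: ≡ 1 ✗]
6^14 ≡ 187 (mod 239)  [q = 17: ≢ 1 ✓]
6^119 ≡ 1 shows ord(6) | 119, strictly less than φ(239); not a primitive root.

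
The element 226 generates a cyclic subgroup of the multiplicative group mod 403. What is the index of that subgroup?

By Lagrange's theorem, ord_403(226) divides φ(403) = φ(13·31) = (13−1)·(31−1) = 12·30 = 360 = 2^3 · 3^2 · 5.
Divisors of 360: 1, 2, 3, 4, 5, 6, 8, 9, 10, 12, 15, 18, 20, 24, 30, 36, 40, 45, 60, 72, 90, 120, 180, 360.
Evaluate successive powers at the divisors of 360:
226^1 ≡ 226
226^2 ≡ 298
226^3 ≡ 47
226^4 ≡ 144
226^5 ≡ 304
226^6 ≡ 194
226^8 ≡ 183
226^9 ≡ 252
226^10 ≡ 129
226^12 ≡ 157
226^15 ≡ 125
226^18 ≡ 233
226^20 ≡ 118
226^24 ≡ 66
226^30 ≡ 311
226^36 ≡ 287
226^40 ≡ 222
226^45 ≡ 187
226^60 ≡ 1
The order of 226 is 60, so the subgroup it generates has 60 elements.
The index is φ(403) / ord(226) = 360 / 60 = 6.

6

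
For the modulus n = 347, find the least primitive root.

φ(347) = 347 − 1 = 346 = 2 · 173.
Test candidates g = 2, 3, … against the prime factors q ∈ {2, 173} of φ(347): g is a generator iff g^(346/q) ≢ 1 for every such q.
g = 2: 2^173 ≡ 346; 2^2 ≡ 4 — none is 1, so 2 is a primitive root.
So 2 is the smallest generator of (Z/347Z)^×.

2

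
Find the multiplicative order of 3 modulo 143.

The order of 3 must divide φ(143) = φ(11·13) = (11−1)·(13−1) = 10·12 = 120 = 2^3 · 3 · 5.
Divisors of 120: 1, 2, 3, 4, 5, 6, 8, 10, 12, 15, 20, 24, 30, 40, 60, 120.
Test each divisor d:
3^1 ≡ 3
3^2 ≡ 9
3^3 ≡ 27
3^4 ≡ 81
3^5 ≡ 100
3^6 ≡ 14
3^8 ≡ 126
3^10 ≡ 133
3^12 ≡ 53
3^15 ≡ 1
Therefore the multiplicative order of 3 modulo 143 is 15.

15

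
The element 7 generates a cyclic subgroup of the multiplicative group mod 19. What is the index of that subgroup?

6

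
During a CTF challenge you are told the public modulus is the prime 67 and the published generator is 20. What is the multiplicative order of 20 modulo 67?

66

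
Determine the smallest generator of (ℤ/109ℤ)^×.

φ(109) = 109 − 1 = 108 = 2^2 · 3^3.
Test candidates g = 2, 3, … against the prime factors q ∈ {2, 3} of φ(109): g is a generator iff g^(108/q) ≢ 1 for every such q.
g = 2: 2^54 ≡ 108; 2^36 ≡ 1 — hits 1, so not a primitive root.
g = 3: 3^54 ≡ 1 — hits 1, so not a primitive root.
g = 4: 4^54 ≡ 1 — hits 1, so not a primitive root.
g = 5: 5^54 ≡ 1 — hits 1, so not a primitive root.
g = 6: 6^54 ≡ 108; 6^36 ≡ 63 — none is 1, so 6 is a primitive root.
So 6 is the smallest generator of (Z/109Z)^×.

6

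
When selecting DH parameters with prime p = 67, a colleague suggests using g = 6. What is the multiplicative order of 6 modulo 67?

33

By Lagrange's theorem, ord_67(6) divides φ(67) = 67 − 1 = 66 = 2 · 3 · 11.
Divisors of 66: 1, 2, 3, 6, 11, 22, 33, 66.
Compute 6^d (mod 67) for the divisors d until we hit 1:
6^1 ≡ 6 (mod 67)
6^2 ≡ 36 (mod 67)
6^3 ≡ 15 (mod 67)
6^6 ≡ 24 (mod 67)
6^11 ≡ 29 (mod 67)
6^22 ≡ 37 (mod 67)
6^33 ≡ 1 (mod 67) ✓
So ord_67(6) = 33.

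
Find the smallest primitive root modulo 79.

3

φ(79) = 79 − 1 = 78 = 2 · 3 · 13.
g is a primitive root iff g^(78/q) ≢ 1 (mod 79) for each prime q ∈ {2, 3, 13}.
g = 2: 2^39 ≡ 1 — hits 1, so not a primitive root.
g = 3: 3^39 ≡ 78; 3^26 ≡ 23; 3^6 ≡ 18 — none is 1, so 3 is a primitive root.
So 3 is the smallest generator of (Z/79Z)^×.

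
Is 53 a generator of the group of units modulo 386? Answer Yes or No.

φ(386) = φ(2)·φ(193) = 1·192 = 192 = 2^6 · 3.
53 is a primitive root mod 386 iff 53^(φ(386)/q) ≢ 1 for every prime q | φ(386), i.e. q ∈ {2, 3}.
53^96 ≡ 385 (mod 386)  [q = 2: ≢ 1 ✓]
53^64 ≡ 301 (mod 386)  [q = 3: ≢ 1 ✓]
None equal 1, so ord_386(53) = 192: 53 is a primitive root.

Yes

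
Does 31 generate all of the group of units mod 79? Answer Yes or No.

φ(79) = 79 − 1 = 78 = 2 · 3 · 13.
An element g generates (Z/79Z)^× iff g^(78/q) ≢ 1 (mod 79) for each prime q ∈ {2, 3, 13}.
31^39 ≡ 1 (mod 79)  [q = 2: ≡ 1 ✗]
31^26 ≡ 55 (mod 79)  [q = 3: ≢ 1 ✓]
31^6 ≡ 64 (mod 79)  [q = 13: ≢ 1 ✓]
31^39 ≡ 1 shows ord(31) | 39, strictly less than φ(79); not a primitive root.

No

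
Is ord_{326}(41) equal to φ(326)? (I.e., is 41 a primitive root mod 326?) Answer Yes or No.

φ(326) = φ(2)·φ(163) = 1·162 = 162 = 2 · 3^4.
An element g generates (Z/326Z)^× iff g^(162/q) ≢ 1 (mod 326) for each prime q ∈ {2, 3}.
41^81 ≡ 1 (mod 326)  [q = 2: ≡ 1 ✗]
41^54 ≡ 267 (mod 326)  [q = 3: ≢ 1 ✓]
Since 41^81 ≡ 1, the order of 41 divides 81 < 162, so 41 is not a primitive root.

No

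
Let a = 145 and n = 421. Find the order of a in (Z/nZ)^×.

420

The order of 145 must divide φ(421) = 421 − 1 = 420 = 2^2 · 3 · 5 · 7.
Divisors of 420: 1, 2, 3, 4, 5, 6, 7, 10, 12, 14, 15, 20, 21, 28, 30, 35, 42, 60, 70, 84, 105, 140, 210, 420.
Check 145^d mod 421 for each divisor in increasing order:
145^1 ≡ 145
145^2 ≡ 396
145^3 ≡ 164
145^4 ≡ 204
145^5 ≡ 110
145^6 ≡ 373
145^7 ≡ 197
145^10 ≡ 312
145^12 ≡ 199
145^14 ≡ 77
145^15 ≡ 219
145^20 ≡ 93
145^21 ≡ 13
145^28 ≡ 35
145^30 ≡ 388
145^35 ≡ 159
145^42 ≡ 169
145^60 ≡ 247
145^70 ≡ 21
145^84 ≡ 354
145^105 ≡ 392
145^140 ≡ 20
145^210 ≡ 420
145^420 ≡ 1
Therefore the multiplicative order of 145 modulo 421 is 420.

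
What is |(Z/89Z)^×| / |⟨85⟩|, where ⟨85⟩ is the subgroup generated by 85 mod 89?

ord(85) | φ(89) = 89 − 1 = 88 = 2^3 · 11.
Divisors of 88: 1, 2, 4, 8, 11, 22, 44, 88.
Evaluate successive powers at the divisors of 88:
85^1 ≡ 85
85^2 ≡ 16
85^4 ≡ 78
85^8 ≡ 32
85^11 ≡ 88
85^22 ≡ 1
Thus |⟨85⟩| = ord(85) = 22.
The index is φ(89) / ord(85) = 88 / 22 = 4.

4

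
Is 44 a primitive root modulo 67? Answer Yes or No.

φ(67) = 67 − 1 = 66 = 2 · 3 · 11.
44 is a primitive root mod 67 iff 44^(φ(67)/q) ≢ 1 for every prime q | φ(67), i.e. q ∈ {2, 3, 11}.
44^33 ≡ 66 (mod 67)  [q = 2: ≢ 1 ✓]
44^22 ≡ 37 (mod 67)  [q = 3: ≢ 1 ✓]
44^6 ≡ 59 (mod 67)  [q = 11: ≢ 1 ✓]
None equal 1, so ord_67(44) = 66: 44 is a primitive root.

Yes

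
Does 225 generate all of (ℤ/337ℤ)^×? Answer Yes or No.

No

φ(337) = 337 − 1 = 336 = 2^4 · 3 · 7.
An element g generates (Z/337Z)^× iff g^(336/q) ≢ 1 (mod 337) for each prime q ∈ {2, 3, 7}.
225^168 ≡ 1 (mod 337)  [q = 2: ≡ 1 ✗]
225^112 ≡ 128 (mod 337)  [q = 3: ≢ 1 ✓]
225^48 ≡ 175 (mod 337)  [q = 7: ≢ 1 ✓]
Since 225^168 ≡ 1, the order of 225 divides 168 < 336, so 225 is not a primitive root.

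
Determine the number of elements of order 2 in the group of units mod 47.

φ(47) = 47 − 1 = 46 = 2 · 23.
(Z/47Z)^× is cyclic (|G| = 46); a cyclic group of order m has exactly φ(d) elements of each order d | m, and none otherwise.
2 | 46, and φ(2) = 2 − 1 = 1.

1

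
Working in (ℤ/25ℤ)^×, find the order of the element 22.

20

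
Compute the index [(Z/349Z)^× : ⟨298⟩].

2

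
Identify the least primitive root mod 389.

2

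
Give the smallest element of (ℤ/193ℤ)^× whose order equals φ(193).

5

φ(193) = 193 − 1 = 192 = 2^6 · 3.
g is a primitive root iff g^(192/q) ≢ 1 (mod 193) for each prime q ∈ {2, 3}.
g = 2: 2^96 ≡ 1 — hits 1, so not a primitive root.
g = 3: 3^96 ≡ 1 — hits 1, so not a primitive root.
g = 4: 4^96 ≡ 1 — hits 1, so not a primitive root.
g = 5: 5^96 ≡ 192; 5^64 ≡ 84 — none is 1, so 5 is a primitive root.
The smallest primitive root modulo 193 is 5.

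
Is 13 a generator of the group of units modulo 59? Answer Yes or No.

φ(59) = 59 − 1 = 58 = 2 · 29.
Test 13^(58/q) mod 59 for each prime factor q of 58:
13^29 ≡ 58 (mod 59)  [q = 2: ≢ 1 ✓]
13^2 ≡ 51 (mod 59)  [q = 29: ≢ 1 ✓]
All checks pass, so 13 has order 58 and is a primitive root modulo 59.

Yes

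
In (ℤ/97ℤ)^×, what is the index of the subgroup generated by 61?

32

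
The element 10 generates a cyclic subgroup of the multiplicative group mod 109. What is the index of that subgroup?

The order of 10 must divide φ(109) = 109 − 1 = 108 = 2^2 · 3^3.
Divisors of 108: 1, 2, 3, 4, 6, 9, 12, 18, 27, 36, 54, 108.
Evaluate successive powers at the divisors of 108:
10^1 ≡ 10 (mod 109)
10^2 ≡ 100 (mod 109)
10^3 ≡ 19 (mod 109)
10^4 ≡ 81 (mod 109)
10^6 ≡ 34 (mod 109)
10^9 ≡ 101 (mod 109)
10^12 ≡ 66 (mod 109)
10^18 ≡ 64 (mod 109)
10^27 ≡ 33 (mod 109)
10^36 ≡ 63 (mod 109)
10^54 ≡ 108 (mod 109)
10^108 ≡ 1 (mod 109) ✓
Thus |⟨10⟩| = ord(10) = 108.
[(Z/109Z)^× : ⟨10⟩] = 108/108 = 1.

1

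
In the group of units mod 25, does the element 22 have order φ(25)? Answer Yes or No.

Yes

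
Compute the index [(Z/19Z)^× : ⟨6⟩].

ord(6) | φ(19) = 19 − 1 = 18 = 2 · 3^2.
Divisors of 18: 1, 2, 3, 6, 9, 18.
Compute 6^d (mod 19) for the divisors d until we hit 1:
6^1 ≡ 6
6^2 ≡ 17
6^3 ≡ 7
6^6 ≡ 11
6^9 ≡ 1
So ord_19(6) = 9, hence |⟨6⟩| = 9.
Index = |(Z/19Z)^×| / |⟨6⟩| = 18 / 9 = 2.

2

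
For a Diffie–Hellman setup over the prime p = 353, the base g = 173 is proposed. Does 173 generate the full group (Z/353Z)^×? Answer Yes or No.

φ(353) = 353 − 1 = 352 = 2^5 · 11.
It suffices to check that the order of 173 is not a proper divisor of 352: compute 173^(352/q) for q ∈ {2, 11}.
173^176 ≡ 352 (mod 353)  [q = 2: ≢ 1 ✓]
173^32 ≡ 140 (mod 353)  [q = 11: ≢ 1 ✓]
All checks pass, so 173 has order 352 and is a primitive root modulo 353.

Yes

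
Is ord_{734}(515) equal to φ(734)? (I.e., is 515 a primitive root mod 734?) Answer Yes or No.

φ(734) = φ(2)·φ(367) = 1·366 = 366 = 2 · 3 · 61.
It suffices to check that the order of 515 is not a proper divisor of 366: compute 515^(366/q) for q ∈ {2, 3, 61}.
515^183 ≡ 1 (mod 734)  [q = 2: ≡ 1 ✗]
515^122 ≡ 283 (mod 734)  [q = 3: ≢ 1 ✓]
515^6 ≡ 689 (mod 734)  [q = 61: ≢ 1 ✓]
515^183 ≡ 1 shows ord(515) | 183, strictly less than φ(734); not a primitive root.

No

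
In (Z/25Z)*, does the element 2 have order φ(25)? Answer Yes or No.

φ(25) = φ(5^2) = 5·(5−1) = 20 = 2^2 · 5.
It suffices to check that the order of 2 is not a proper divisor of 20: compute 2^(20/q) for q ∈ {2, 5}.
2^10 ≡ 24 (mod 25)  [q = 2: ≢ 1 ✓]
2^4 ≡ 16 (mod 25)  [q = 5: ≢ 1 ✓]
Every test exponent gives a nontrivial residue, hence 2 generates the full group.

Yes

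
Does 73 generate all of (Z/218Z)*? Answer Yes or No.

No

φ(218) = φ(2)·φ(109) = 1·108 = 108 = 2^2 · 3^3.
An element g generates (Z/218Z)^× iff g^(108/q) ≢ 1 (mod 218) for each prime q ∈ {2, 3}.
73^54 ≡ 1 (mod 218)  [q = 2: ≡ 1 ✗]
73^36 ≡ 45 (mod 218)  [q = 3: ≢ 1 ✓]
The check at q = 2 fails, so 73 generates a proper subgroup.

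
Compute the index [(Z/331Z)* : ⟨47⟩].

ord(47) | φ(331) = 331 − 1 = 330 = 2 · 3 · 5 · 11.
Divisors of 330: 1, 2, 3, 5, 6, 10, 11, 15, 22, 30, 33, 55, 66, 110, 165, 330.
Check 47^d mod 331 for each divisor in increasing order:
47^1 ≡ 47
47^2 ≡ 223
47^3 ≡ 220
47^5 ≡ 72
47^6 ≡ 74
47^10 ≡ 219
47^11 ≡ 32
47^15 ≡ 211
47^22 ≡ 31
47^30 ≡ 167
47^33 ≡ 330
47^55 ≡ 300
47^66 ≡ 1
Thus |⟨47⟩| = ord(47) = 66.
The index is φ(331) / ord(47) = 330 / 66 = 5.

5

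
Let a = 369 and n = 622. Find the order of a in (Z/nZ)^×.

310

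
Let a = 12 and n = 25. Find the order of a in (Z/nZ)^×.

20

By Lagrange's theorem, ord_25(12) divides φ(25) = φ(5^2) = 5·(5−1) = 20 = 2^2 · 5.
Divisors of 20: 1, 2, 4, 5, 10, 20.
Test each divisor d:
12^1 ≡ 12
12^2 ≡ 19
12^4 ≡ 11
12^5 ≡ 7
12^10 ≡ 24
12^20 ≡ 1
So ord_25(12) = 20.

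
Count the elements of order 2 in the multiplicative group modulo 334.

1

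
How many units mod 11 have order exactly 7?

0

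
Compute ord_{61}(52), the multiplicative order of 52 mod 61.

By Lagrange's theorem, ord_61(52) divides φ(61) = 61 − 1 = 60 = 2^2 · 3 · 5.
Divisors of 60: 1, 2, 3, 4, 5, 6, 10, 12, 15, 20, 30, 60.
Evaluate successive powers at the divisors of 60:
52^1 ≡ 52 (mod 61)
52^2 ≡ 20 (mod 61)
52^3 ≡ 3 (mod 61)
52^4 ≡ 34 (mod 61)
52^5 ≡ 60 (mod 61)
52^6 ≡ 9 (mod 61)
52^10 ≡ 1 (mod 61) ✓
Hence ord(52) = 10.

10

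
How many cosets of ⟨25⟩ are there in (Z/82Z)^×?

4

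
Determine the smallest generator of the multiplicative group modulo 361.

φ(361) = φ(19^2) = 19·(19−1) = 342 = 2 · 3^2 · 19.
Test candidates g = 2, 3, … against the prime factors q ∈ {2, 3, 19} of φ(361): g is a generator iff g^(342/q) ≢ 1 for every such q.
g = 2: 2^171 ≡ 360; 2^114 ≡ 292; 2^18 ≡ 58 — none is 1, so 2 is a primitive root.
So 2 is the smallest generator of (Z/361Z)^×.

2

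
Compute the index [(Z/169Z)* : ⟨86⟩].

The order of 86 must divide φ(169) = φ(13^2) = 13·(13−1) = 156 = 2^2 · 3 · 13.
Divisors of 156: 1, 2, 3, 4, 6, 12, 13, 26, 39, 52, 78, 156.
Test each divisor d:
86^1 ≡ 86 (mod 169)
86^2 ≡ 129 (mod 169)
86^3 ≡ 109 (mod 169)
86^4 ≡ 79 (mod 169)
86^6 ≡ 51 (mod 169)
86^12 ≡ 66 (mod 169)
86^13 ≡ 99 (mod 169)
86^26 ≡ 168 (mod 169)
86^39 ≡ 70 (mod 169)
86^52 ≡ 1 (mod 169) ✓
The order of 86 is 52, so the subgroup it generates has 52 elements.
Index = |(Z/169Z)^×| / |⟨86⟩| = 156 / 52 = 3.

3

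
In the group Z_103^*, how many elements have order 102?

φ(103) = 103 − 1 = 102 = 2 · 3 · 17.
In a cyclic group of order 102, there are φ(d) elements of order d for each divisor d of 102, and zero for non-divisors.
102 = 2 · 3 · 17 divides 102, and φ(102) = 32.

32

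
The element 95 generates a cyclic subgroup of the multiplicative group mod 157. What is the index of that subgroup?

Since 95 ∈ (Z/157Z)^×, its order divides φ(157) = 157 − 1 = 156 = 2^2 · 3 · 13.
Divisors of 156: 1, 2, 3, 4, 6, 12, 13, 26, 39, 52, 78, 156.
Compute 95^d (mod 157) for the divisors d until we hit 1:
95^1 ≡ 95 (mod 157)
95^2 ≡ 76 (mod 157)
95^3 ≡ 155 (mod 157)
95^4 ≡ 124 (mod 157)
95^6 ≡ 4 (mod 157)
95^12 ≡ 16 (mod 157)
95^13 ≡ 107 (mod 157)
95^26 ≡ 145 (mod 157)
95^39 ≡ 129 (mod 157)
95^52 ≡ 144 (mod 157)
95^78 ≡ 156 (mod 157)
95^156 ≡ 1 (mod 157) ✓
The order of 95 is 156, so the subgroup it generates has 156 elements.
The index is φ(157) / ord(95) = 156 / 156 = 1.

1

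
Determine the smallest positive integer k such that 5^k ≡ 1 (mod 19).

9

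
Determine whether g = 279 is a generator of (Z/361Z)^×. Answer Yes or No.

Yes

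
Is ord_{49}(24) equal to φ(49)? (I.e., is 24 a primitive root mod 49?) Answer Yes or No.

Yes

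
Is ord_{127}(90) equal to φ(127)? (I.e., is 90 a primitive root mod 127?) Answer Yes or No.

φ(127) = 127 − 1 = 126 = 2 · 3^2 · 7.
It suffices to check that the order of 90 is not a proper divisor of 126: compute 90^(126/q) for q ∈ {2, 3, 7}.
90^63 ≡ 126 (mod 127)  [q = 2: ≢ 1 ✓]
90^42 ≡ 19 (mod 127)  [q = 3: ≢ 1 ✓]
90^18 ≡ 1 (mod 127)  [q = 7: ≡ 1 ✗]
Since 90^18 ≡ 1, the order of 90 divides 18 < 126, so 90 is not a primitive root.

No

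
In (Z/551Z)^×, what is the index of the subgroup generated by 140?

Since 140 ∈ (Z/551Z)^×, its order divides φ(551) = φ(19·29) = (19−1)·(29−1) = 18·28 = 504 = 2^3 · 3^2 · 7.
Divisors of 504: 1, 2, 3, 4, 6, 7, 8, 9, 12, 14, 18, 21, 24, 28, 36, 42, 56, 63, 72, 84, 126, 168, 252, 504.
Compute 140^d (mod 551) for the divisors d until we hit 1:
140^1 ≡ 140
140^2 ≡ 315
140^3 ≡ 20
140^4 ≡ 45
140^6 ≡ 400
140^7 ≡ 349
140^8 ≡ 372
140^9 ≡ 286
140^12 ≡ 210
140^14 ≡ 30
140^18 ≡ 248
140^21 ≡ 1
Thus |⟨140⟩| = ord(140) = 21.
The index is φ(551) / ord(140) = 504 / 21 = 24.

24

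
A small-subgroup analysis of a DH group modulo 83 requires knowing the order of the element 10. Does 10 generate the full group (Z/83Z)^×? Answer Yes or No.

No

φ(83) = 83 − 1 = 82 = 2 · 41.
It suffices to check that the order of 10 is not a proper divisor of 82: compute 10^(82/q) for q ∈ {2, 41}.
10^41 ≡ 1 (mod 83)  [q = 2: ≡ 1 ✗]
10^2 ≡ 17 (mod 83)  [q = 41: ≢ 1 ✓]
The check at q = 2 fails, so 10 generates a proper subgroup.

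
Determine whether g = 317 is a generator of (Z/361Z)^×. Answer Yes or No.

Yes

φ(361) = φ(19^2) = 19·(19−1) = 342 = 2 · 3^2 · 19.
317 is a primitive root mod 361 iff 317^(φ(361)/q) ≢ 1 for every prime q | φ(361), i.e. q ∈ {2, 3, 19}.
317^171 ≡ 360 (mod 361)  [q = 2: ≢ 1 ✓]
317^114 ≡ 68 (mod 361)  [q = 3: ≢ 1 ✓]
317^18 ≡ 153 (mod 361)  [q = 19: ≢ 1 ✓]
Every test exponent gives a nontrivial residue, hence 317 generates the full group.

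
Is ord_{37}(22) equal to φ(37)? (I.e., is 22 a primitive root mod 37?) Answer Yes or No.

φ(37) = 37 − 1 = 36 = 2^2 · 3^2.
It suffices to check that the order of 22 is not a proper divisor of 36: compute 22^(36/q) for q ∈ {2, 3}.
22^18 ≡ 36 (mod 37)  [q = 2: ≢ 1 ✓]
22^12 ≡ 26 (mod 37)  [q = 3: ≢ 1 ✓]
All checks pass, so 22 has order 36 and is a primitive root modulo 37.

Yes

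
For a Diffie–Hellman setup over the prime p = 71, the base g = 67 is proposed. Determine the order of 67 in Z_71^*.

70

Since 67 ∈ (Z/71Z)^×, its order divides φ(71) = 71 − 1 = 70 = 2 · 5 · 7.
Divisors of 70: 1, 2, 5, 7, 10, 14, 35, 70.
Compute 67^d (mod 71) for the divisors d until we hit 1:
67^1 ≡ 67 (mod 71)
67^2 ≡ 16 (mod 71)
67^5 ≡ 41 (mod 71)
67^7 ≡ 17 (mod 71)
67^10 ≡ 48 (mod 71)
67^14 ≡ 5 (mod 71)
67^35 ≡ 70 (mod 71)
67^70 ≡ 1 (mod 71) ✓
The smallest such exponent is 70, so the order of 67 is 70.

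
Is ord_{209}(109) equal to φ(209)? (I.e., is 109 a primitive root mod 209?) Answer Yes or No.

No

209 = 11 · 19 is a product of two distinct odd primes, so (Z/209Z)^× ≅ (Z/11Z)^× × (Z/19Z)^× is not cyclic.
No primitive root modulo 209 exists; in particular 109 is not one.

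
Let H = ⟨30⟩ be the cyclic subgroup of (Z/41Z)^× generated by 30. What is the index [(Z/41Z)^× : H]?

1

The order of 30 must divide φ(41) = 41 − 1 = 40 = 2^3 · 5.
Divisors of 40: 1, 2, 4, 5, 8, 10, 20, 40.
Check 30^d mod 41 for each divisor in increasing order:
30^1 ≡ 30 (mod 41)
30^2 ≡ 39 (mod 41)
30^4 ≡ 4 (mod 41)
30^5 ≡ 38 (mod 41)
30^8 ≡ 16 (mod 41)
30^10 ≡ 9 (mod 41)
30^20 ≡ 40 (mod 41)
30^40 ≡ 1 (mod 41) ✓
Thus |⟨30⟩| = ord(30) = 40.
The index is φ(41) / ord(30) = 40 / 40 = 1.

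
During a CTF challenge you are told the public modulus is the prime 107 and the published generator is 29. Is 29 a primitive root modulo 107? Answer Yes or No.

φ(107) = 107 − 1 = 106 = 2 · 53.
It suffices to check that the order of 29 is not a proper divisor of 106: compute 29^(106/q) for q ∈ {2, 53}.
29^53 ≡ 1 (mod 107)  [q = 2: ≡ 1 ✗]
29^2 ≡ 92 (mod 107)  [q = 53: ≢ 1 ✓]
The check at q = 2 fails, so 29 generates a proper subgroup.

No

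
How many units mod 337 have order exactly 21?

φ(337) = 337 − 1 = 336 = 2^4 · 3 · 7.
(Z/337Z)^× is cyclic (|G| = 336); a cyclic group of order m has exactly φ(d) elements of each order d | m, and none otherwise.
21 = 3 · 7 divides 336, and φ(21) = 12.

12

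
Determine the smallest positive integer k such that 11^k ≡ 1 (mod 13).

12

The order of 11 must divide φ(13) = 13 − 1 = 12 = 2^2 · 3.
Divisors of 12: 1, 2, 3, 4, 6, 12.
Evaluate successive powers at the divisors of 12:
11^1 ≡ 11 (mod 13)
11^2 ≡ 4 (mod 13)
11^3 ≡ 5 (mod 13)
11^4 ≡ 3 (mod 13)
11^6 ≡ 12 (mod 13)
11^12 ≡ 1 (mod 13) ✓
The smallest such exponent is 12, so the order of 11 is 12.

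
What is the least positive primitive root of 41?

6

φ(41) = 41 − 1 = 40 = 2^3 · 5.
g is a primitive root iff g^(40/q) ≢ 1 (mod 41) for each prime q ∈ {2, 5}.
g = 2: 2^20 ≡ 1 — hits 1, so not a primitive root.
g = 3: 3^20 ≡ 40; 3^8 ≡ 1 — hits 1, so not a primitive root.
g = 4: 4^20 ≡ 1 — hits 1, so not a primitive root.
g = 5: 5^20 ≡ 1 — hits 1, so not a primitive root.
g = 6: 6^20 ≡ 40; 6^8 ≡ 10 — none is 1, so 6 is a primitive root.
So 6 is the smallest generator of (Z/41Z)^×.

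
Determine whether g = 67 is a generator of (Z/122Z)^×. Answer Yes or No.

Yes

φ(122) = φ(2)·φ(61) = 1·60 = 60 = 2^2 · 3 · 5.
An element g generates (Z/122Z)^× iff g^(60/q) ≢ 1 (mod 122) for each prime q ∈ {2, 3, 5}.
67^30 ≡ 121 (mod 122)  [q = 2: ≢ 1 ✓]
67^20 ≡ 47 (mod 122)  [q = 3: ≢ 1 ✓]
67^12 ≡ 81 (mod 122)  [q = 5: ≢ 1 ✓]
Every test exponent gives a nontrivial residue, hence 67 generates the full group.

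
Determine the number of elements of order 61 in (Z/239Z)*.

φ(239) = 239 − 1 = 238 = 2 · 7 · 17.
In a cyclic group of order 238, there are φ(d) elements of order d for each divisor d of 238, and zero for non-divisors.
61 does not divide 238, so no element of (Z/239Z)^× has order 61.

0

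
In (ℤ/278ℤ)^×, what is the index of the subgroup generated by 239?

6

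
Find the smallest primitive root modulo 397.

φ(397) = 397 − 1 = 396 = 2^2 · 3^2 · 11.
g is a primitive root iff g^(396/q) ≢ 1 (mod 397) for each prime q ∈ {2, 3, 11}.
g = 2: 2^198 ≡ 396; 2^132 ≡ 1 — hits 1, so not a primitive root.
g = 3: 3^198 ≡ 1 — hits 1, so not a primitive root.
g = 4: 4^198 ≡ 1 — hits 1, so not a primitive root.
g = 5: 5^198 ≡ 396; 5^132 ≡ 362; 5^36 ≡ 290 — none is 1, so 5 is a primitive root.
So 5 is the smallest generator of (Z/397Z)^×.

5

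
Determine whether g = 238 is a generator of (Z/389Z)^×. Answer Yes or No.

φ(389) = 389 − 1 = 388 = 2^2 · 97.
An element g generates (Z/389Z)^× iff g^(388/q) ≢ 1 (mod 389) for each prime q ∈ {2, 97}.
238^194 ≡ 388 (mod 389)  [q = 2: ≢ 1 ✓]
238^4 ≡ 327 (mod 389)  [q = 97: ≢ 1 ✓]
All checks pass, so 238 has order 388 and is a primitive root modulo 389.

Yes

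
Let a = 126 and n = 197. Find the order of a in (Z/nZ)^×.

196

The order of 126 must divide φ(197) = 197 − 1 = 196 = 2^2 · 7^2.
Divisors of 196: 1, 2, 4, 7, 14, 28, 49, 98, 196.
Check 126^d mod 197 for each divisor in increasing order:
126^1 ≡ 126
126^2 ≡ 116
126^4 ≡ 60
126^7 ≡ 113
126^14 ≡ 161
126^28 ≡ 114
126^49 ≡ 183
126^98 ≡ 196
126^196 ≡ 1
Hence ord(126) = 196.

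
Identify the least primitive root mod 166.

5

φ(166) = φ(2)·φ(83) = 1·82 = 82 = 2 · 41.
g is a primitive root iff g^(82/q) ≢ 1 (mod 166) for each prime q ∈ {2, 41}.
g = 2: gcd(2, 166) = 2 > 1, not a unit — skip.
g = 3: 3^41 ≡ 1 — hits 1, so not a primitive root.
g = 4: gcd(4, 166) = 2 > 1, not a unit — skip.
g = 5: 5^41 ≡ 165; 5^2 ≡ 25 — none is 1, so 5 is a primitive root.
Hence the least primitive root of 166 is 5.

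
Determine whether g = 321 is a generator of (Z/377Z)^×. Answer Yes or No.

No

377 = 13 · 29 is a product of two distinct odd primes, so (Z/377Z)^× ≅ (Z/13Z)^× × (Z/29Z)^× is not cyclic.
No primitive root modulo 377 exists; in particular 321 is not one.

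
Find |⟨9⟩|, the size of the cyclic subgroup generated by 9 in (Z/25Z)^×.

The order of 9 must divide φ(25) = φ(5^2) = 5·(5−1) = 20 = 2^2 · 5.
Divisors of 20: 1, 2, 4, 5, 10, 20.
Compute 9^d (mod 25) for the divisors d until we hit 1:
9^1 ≡ 9 (mod 25)
9^2 ≡ 6 (mod 25)
9^4 ≡ 11 (mod 25)
9^5 ≡ 24 (mod 25)
9^10 ≡ 1 (mod 25) ✓
Hence ord(9) = 10.

10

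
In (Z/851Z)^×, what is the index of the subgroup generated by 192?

The order of 192 must divide φ(851) = φ(23·37) = (23−1)·(37−1) = 22·36 = 792 = 2^3 · 3^2 · 11.
Divisors of 792: 1, 2, 3, 4, 6, 8, 9, 11, 12, 18, 22, 24, 33, 36, 44, 66, 72, 88, 99, 132, 198, 264, 396, 792.
Evaluate successive powers at the divisors of 792:
192^1 ≡ 192 (mod 851)
192^2 ≡ 271 (mod 851)
192^3 ≡ 121 (mod 851)
192^4 ≡ 255 (mod 851)
192^6 ≡ 174 (mod 851)
192^8 ≡ 349 (mod 851)
192^9 ≡ 630 (mod 851)
192^11 ≡ 530 (mod 851)
192^12 ≡ 491 (mod 851)
192^18 ≡ 334 (mod 851)
192^22 ≡ 70 (mod 851)
192^24 ≡ 248 (mod 851)
192^33 ≡ 507 (mod 851)
192^36 ≡ 75 (mod 851)
192^44 ≡ 645 (mod 851)
192^66 ≡ 47 (mod 851)
192^72 ≡ 519 (mod 851)
192^88 ≡ 737 (mod 851)
192^99 ≡ 1 (mod 851) ✓
Thus |⟨192⟩| = ord(192) = 99.
The index is φ(851) / ord(192) = 792 / 99 = 8.

8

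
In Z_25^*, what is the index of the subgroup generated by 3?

1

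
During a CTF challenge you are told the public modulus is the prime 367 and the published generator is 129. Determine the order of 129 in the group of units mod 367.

Since 129 ∈ (Z/367Z)^×, its order divides φ(367) = 367 − 1 = 366 = 2 · 3 · 61.
Divisors of 366: 1, 2, 3, 6, 61, 122, 183, 366.
Evaluate successive powers at the divisors of 366:
129^1 ≡ 129 (mod 367)
129^2 ≡ 126 (mod 367)
129^3 ≡ 106 (mod 367)
129^6 ≡ 226 (mod 367)
129^61 ≡ 283 (mod 367)
129^122 ≡ 83 (mod 367)
129^183 ≡ 1 (mod 367) ✓
The smallest such exponent is 183, so the order of 129 is 183.

183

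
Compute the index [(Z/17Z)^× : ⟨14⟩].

By Lagrange's theorem, ord_17(14) divides φ(17) = 17 − 1 = 16 = 2^4.
Divisors of 16: 1, 2, 4, 8, 16.
Check 14^d mod 17 for each divisor in increasing order:
14^1 ≡ 14 (mod 17)
14^2 ≡ 9 (mod 17)
14^4 ≡ 13 (mod 17)
14^8 ≡ 16 (mod 17)
14^16 ≡ 1 (mod 17) ✓
So ord_17(14) = 16, hence |⟨14⟩| = 16.
[(Z/17Z)^× : ⟨14⟩] = 16/16 = 1.

1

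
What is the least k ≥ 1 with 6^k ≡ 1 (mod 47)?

By Lagrange's theorem, ord_47(6) divides φ(47) = 47 − 1 = 46 = 2 · 23.
Divisors of 46: 1, 2, 23, 46.
Compute 6^d (mod 47) for the divisors d until we hit 1:
6^1 ≡ 6 (mod 47)
6^2 ≡ 36 (mod 47)
6^23 ≡ 1 (mod 47) ✓
So ord_47(6) = 23.

23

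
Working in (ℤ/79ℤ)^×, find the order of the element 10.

Since 10 ∈ (Z/79Z)^×, its order divides φ(79) = 79 − 1 = 78 = 2 · 3 · 13.
Divisors of 78: 1, 2, 3, 6, 13, 26, 39, 78.
Test each divisor d:
10^1 ≡ 10 (mod 79)
10^2 ≡ 21 (mod 79)
10^3 ≡ 52 (mod 79)
10^6 ≡ 18 (mod 79)
10^13 ≡ 1 (mod 79) ✓
Therefore the multiplicative order of 10 modulo 79 is 13.

13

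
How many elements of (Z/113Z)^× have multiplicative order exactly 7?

6

φ(113) = 113 − 1 = 112 = 2^4 · 7.
(Z/113Z)^× is cyclic (|G| = 112); a cyclic group of order m has exactly φ(d) elements of each order d | m, and none otherwise.
7 | 112, and φ(7) = 7 − 1 = 6.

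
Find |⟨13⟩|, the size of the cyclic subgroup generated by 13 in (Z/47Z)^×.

ord(13) | φ(47) = 47 − 1 = 46 = 2 · 23.
Divisors of 46: 1, 2, 23, 46.
Test each divisor d:
13^1 ≡ 13 (mod 47)
13^2 ≡ 28 (mod 47)
13^23 ≡ 46 (mod 47)
13^46 ≡ 1 (mod 47) ✓
The smallest such exponent is 46, so the order of 13 is 46.

46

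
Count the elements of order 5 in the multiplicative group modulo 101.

4

φ(101) = 101 − 1 = 100 = 2^2 · 5^2.
In a cyclic group of order 100, there are φ(d) elements of order d for each divisor d of 100, and zero for non-divisors.
5 | 100, and φ(5) = 5 − 1 = 4.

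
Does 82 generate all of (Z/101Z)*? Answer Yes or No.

No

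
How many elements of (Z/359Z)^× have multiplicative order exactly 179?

178

φ(359) = 359 − 1 = 358 = 2 · 179.
(Z/359Z)^× is cyclic (|G| = 358); a cyclic group of order m has exactly φ(d) elements of each order d | m, and none otherwise.
179 | 358, and φ(179) = 179 − 1 = 178.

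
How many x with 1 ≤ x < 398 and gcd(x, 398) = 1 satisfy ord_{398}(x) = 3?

φ(398) = φ(2)·φ(199) = 1·198 = 198 = 2 · 3^2 · 11.
Since (Z/398Z)^× is cyclic of order 198, the number of elements of order d is φ(d) when d | 198 and 0 otherwise.
3 | 198, and φ(3) = 3 − 1 = 2.

2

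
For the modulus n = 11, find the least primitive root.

φ(11) = 11 − 1 = 10 = 2 · 5.
g is a primitive root iff g^(10/q) ≢ 1 (mod 11) for each prime q ∈ {2, 5}.
g = 2: 2^5 ≡ 10; 2^2 ≡ 4 — none is 1, so 2 is a primitive root.
Hence the least primitive root of 11 is 2.

2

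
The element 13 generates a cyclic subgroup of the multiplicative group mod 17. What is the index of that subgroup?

4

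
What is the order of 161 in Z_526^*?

Since 161 ∈ (Z/526Z)^×, its order divides φ(526) = φ(2)·φ(263) = 1·262 = 262 = 2 · 131.
Divisors of 262: 1, 2, 131, 262.
Evaluate successive powers at the divisors of 262:
161^1 ≡ 161 (mod 526)
161^2 ≡ 147 (mod 526)
161^131 ≡ 525 (mod 526)
161^262 ≡ 1 (mod 526) ✓
Therefore the multiplicative order of 161 modulo 526 is 262.

262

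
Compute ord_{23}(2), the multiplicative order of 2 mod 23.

ord(2) | φ(23) = 23 − 1 = 22 = 2 · 11.
Divisors of 22: 1, 2, 11, 22.
Test each divisor d:
2^1 ≡ 2 (mod 23)
2^2 ≡ 4 (mod 23)
2^11 ≡ 1 (mod 23) ✓
The smallest such exponent is 11, so the order of 2 is 11.

11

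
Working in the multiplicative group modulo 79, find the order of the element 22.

ord(22) | φ(79) = 79 − 1 = 78 = 2 · 3 · 13.
Divisors of 78: 1, 2, 3, 6, 13, 26, 39, 78.
Evaluate successive powers at the divisors of 78:
22^1 ≡ 22
22^2 ≡ 10
22^3 ≡ 62
22^6 ≡ 52
22^13 ≡ 1
So ord_79(22) = 13.

13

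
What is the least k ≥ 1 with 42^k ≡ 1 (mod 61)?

ord(42) | φ(61) = 61 − 1 = 60 = 2^2 · 3 · 5.
Divisors of 60: 1, 2, 3, 4, 5, 6, 10, 12, 15, 20, 30, 60.
Evaluate successive powers at the divisors of 60:
42^1 ≡ 42 (mod 61)
42^2 ≡ 56 (mod 61)
42^3 ≡ 34 (mod 61)
42^4 ≡ 25 (mod 61)
42^5 ≡ 13 (mod 61)
42^6 ≡ 58 (mod 61)
42^10 ≡ 47 (mod 61)
42^12 ≡ 9 (mod 61)
42^15 ≡ 1 (mod 61) ✓
So ord_61(42) = 15.

15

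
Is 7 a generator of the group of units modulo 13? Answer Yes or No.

Yes

φ(13) = 13 − 1 = 12 = 2^2 · 3.
An element g generates (Z/13Z)^× iff g^(12/q) ≢ 1 (mod 13) for each prime q ∈ {2, 3}.
7^6 ≡ 12 (mod 13)  [q = 2: ≢ 1 ✓]
7^4 ≡ 9 (mod 13)  [q = 3: ≢ 1 ✓]
All checks pass, so 7 has order 12 and is a primitive root modulo 13.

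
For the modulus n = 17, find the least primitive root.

3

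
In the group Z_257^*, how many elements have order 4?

φ(257) = 257 − 1 = 256 = 2^8.
(Z/257Z)^× is cyclic (|G| = 256); a cyclic group of order m has exactly φ(d) elements of each order d | m, and none otherwise.
4 = 2^2 divides 256, and φ(4) = 2.

2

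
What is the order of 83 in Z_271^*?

27

The order of 83 must divide φ(271) = 271 − 1 = 270 = 2 · 3^3 · 5.
Divisors of 270: 1, 2, 3, 5, 6, 9, 10, 15, 18, 27, 30, 45, 54, 90, 135, 270.
Check 83^d mod 271 for each divisor in increasing order:
83^1 ≡ 83 (mod 271)
83^2 ≡ 114 (mod 271)
83^3 ≡ 248 (mod 271)
83^5 ≡ 88 (mod 271)
83^6 ≡ 258 (mod 271)
83^9 ≡ 28 (mod 271)
83^10 ≡ 156 (mod 271)
83^15 ≡ 178 (mod 271)
83^18 ≡ 242 (mod 271)
83^27 ≡ 1 (mod 271) ✓
So ord_271(83) = 27.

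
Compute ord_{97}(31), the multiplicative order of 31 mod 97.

48

Since 31 ∈ (Z/97Z)^×, its order divides φ(97) = 97 − 1 = 96 = 2^5 · 3.
Divisors of 96: 1, 2, 3, 4, 6, 8, 12, 16, 24, 32, 48, 96.
Test each divisor d:
31^1 ≡ 31 (mod 97)
31^2 ≡ 88 (mod 97)
31^3 ≡ 12 (mod 97)
31^4 ≡ 81 (mod 97)
31^6 ≡ 47 (mod 97)
31^8 ≡ 62 (mod 97)
31^12 ≡ 75 (mod 97)
31^16 ≡ 61 (mod 97)
31^24 ≡ 96 (mod 97)
31^32 ≡ 35 (mod 97)
31^48 ≡ 1 (mod 97) ✓
Therefore the multiplicative order of 31 modulo 97 is 48.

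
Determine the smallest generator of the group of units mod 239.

7

φ(239) = 239 − 1 = 238 = 2 · 7 · 17.
Test candidates g = 2, 3, … against the prime factors q ∈ {2, 7, 17} of φ(239): g is a generator iff g^(238/q) ≢ 1 for every such q.
g = 2: 2^119 ≡ 1 — hits 1, so not a primitive root.
g = 3: 3^119 ≡ 1 — hits 1, so not a primitive root.
g = 4: 4^119 ≡ 1 — hits 1, so not a primitive root.
g = 5: 5^119 ≡ 1 — hits 1, so not a primitive root.
g = 6: 6^119 ≡ 1 — hits 1, so not a primitive root.
g = 7: 7^119 ≡ 238; 7^34 ≡ 24; 7^14 ≡ 211 — none is 1, so 7 is a primitive root.
So 7 is the smallest generator of (Z/239Z)^×.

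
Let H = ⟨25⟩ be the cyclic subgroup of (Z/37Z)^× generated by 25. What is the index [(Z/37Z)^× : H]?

2

The order of 25 must divide φ(37) = 37 − 1 = 36 = 2^2 · 3^2.
Divisors of 36: 1, 2, 3, 4, 6, 9, 12, 18, 36.
Evaluate successive powers at the divisors of 36:
25^1 ≡ 25 (mod 37)
25^2 ≡ 33 (mod 37)
25^3 ≡ 11 (mod 37)
25^4 ≡ 16 (mod 37)
25^6 ≡ 10 (mod 37)
25^9 ≡ 36 (mod 37)
25^12 ≡ 26 (mod 37)
25^18 ≡ 1 (mod 37) ✓
Thus |⟨25⟩| = ord(25) = 18.
[(Z/37Z)^× : ⟨25⟩] = 36/18 = 2.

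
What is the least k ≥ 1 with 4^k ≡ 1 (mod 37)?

18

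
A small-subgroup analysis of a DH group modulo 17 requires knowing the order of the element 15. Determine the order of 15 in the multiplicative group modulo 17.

8

The order of 15 must divide φ(17) = 17 − 1 = 16 = 2^4.
Divisors of 16: 1, 2, 4, 8, 16.
Test each divisor d:
15^1 ≡ 15 (mod 17)
15^2 ≡ 4 (mod 17)
15^4 ≡ 16 (mod 17)
15^8 ≡ 1 (mod 17) ✓
So ord_17(15) = 8.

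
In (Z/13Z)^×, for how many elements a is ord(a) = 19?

0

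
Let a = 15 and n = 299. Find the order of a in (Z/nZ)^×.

132

Since 15 ∈ (Z/299Z)^×, its order divides φ(299) = φ(13·23) = (13−1)·(23−1) = 12·22 = 264 = 2^3 · 3 · 11.
Divisors of 264: 1, 2, 3, 4, 6, 8, 11, 12, 22, 24, 33, 44, 66, 88, 132, 264.
Compute 15^d (mod 299) for the divisors d until we hit 1:
15^1 ≡ 15 (mod 299)
15^2 ≡ 225 (mod 299)
15^3 ≡ 86 (mod 299)
15^4 ≡ 94 (mod 299)
15^6 ≡ 220 (mod 299)
15^8 ≡ 165 (mod 299)
15^11 ≡ 137 (mod 299)
15^12 ≡ 261 (mod 299)
15^22 ≡ 231 (mod 299)
15^24 ≡ 248 (mod 299)
15^33 ≡ 252 (mod 299)
15^44 ≡ 139 (mod 299)
15^66 ≡ 116 (mod 299)
15^88 ≡ 185 (mod 299)
15^132 ≡ 1 (mod 299) ✓
Hence ord(15) = 132.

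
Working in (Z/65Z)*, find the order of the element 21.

By Lagrange's theorem, ord_65(21) divides φ(65) = φ(5·13) = (5−1)·(13−1) = 4·12 = 48 = 2^4 · 3.
Divisors of 48: 1, 2, 3, 4, 6, 8, 12, 16, 24, 48.
Evaluate successive powers at the divisors of 48:
21^1 ≡ 21
21^2 ≡ 51
21^3 ≡ 31
21^4 ≡ 1
Therefore the multiplicative order of 21 modulo 65 is 4.

4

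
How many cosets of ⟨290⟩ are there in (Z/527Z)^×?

16

ord(290) | φ(527) = φ(17·31) = (17−1)·(31−1) = 16·30 = 480 = 2^5 · 3 · 5.
Divisors of 480: 1, 2, 3, 4, 5, 6, 8, 10, 12, 15, 16, 20, 24, 30, 32, 40, 48, 60, 80, 96, 120, 160, 240, 480.
Evaluate successive powers at the divisors of 480:
290^1 ≡ 290 (mod 527)
290^2 ≡ 307 (mod 527)
290^3 ≡ 494 (mod 527)
290^4 ≡ 443 (mod 527)
290^5 ≡ 409 (mod 527)
290^6 ≡ 35 (mod 527)
290^8 ≡ 205 (mod 527)
290^10 ≡ 222 (mod 527)
290^12 ≡ 171 (mod 527)
290^15 ≡ 154 (mod 527)
290^16 ≡ 392 (mod 527)
290^20 ≡ 273 (mod 527)
290^24 ≡ 256 (mod 527)
290^30 ≡ 1 (mod 527) ✓
Thus |⟨290⟩| = ord(290) = 30.
Index = |(Z/527Z)^×| / |⟨290⟩| = 480 / 30 = 16.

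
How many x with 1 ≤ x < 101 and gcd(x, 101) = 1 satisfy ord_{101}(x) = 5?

4

φ(101) = 101 − 1 = 100 = 2^2 · 5^2.
Since (Z/101Z)^× is cyclic of order 100, the number of elements of order d is φ(d) when d | 100 and 0 otherwise.
5 | 100, and φ(5) = 5 − 1 = 4.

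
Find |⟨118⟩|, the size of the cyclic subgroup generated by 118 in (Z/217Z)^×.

The order of 118 must divide φ(217) = φ(7·31) = (7−1)·(31−1) = 6·30 = 180 = 2^2 · 3^2 · 5.
Divisors of 180: 1, 2, 3, 4, 5, 6, 9, 10, 12, 15, 18, 20, 30, 36, 45, 60, 90, 180.
Check 118^d mod 217 for each divisor in increasing order:
118^1 ≡ 118
118^2 ≡ 36
118^3 ≡ 125
118^4 ≡ 211
118^5 ≡ 160
118^6 ≡ 1
The smallest such exponent is 6, so the order of 118 is 6.

6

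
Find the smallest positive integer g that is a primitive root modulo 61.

φ(61) = 61 − 1 = 60 = 2^2 · 3 · 5.
g is a primitive root iff g^(60/q) ≢ 1 (mod 61) for each prime q ∈ {2, 3, 5}.
g = 2: 2^30 ≡ 60; 2^20 ≡ 47; 2^12 ≡ 9 — none is 1, so 2 is a primitive root.
Hence the least primitive root of 61 is 2.

2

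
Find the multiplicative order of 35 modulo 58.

By Lagrange's theorem, ord_58(35) divides φ(58) = φ(2)·φ(29) = 1·28 = 28 = 2^2 · 7.
Divisors of 28: 1, 2, 4, 7, 14, 28.
Compute 35^d (mod 58) for the divisors d until we hit 1:
35^1 ≡ 35 (mod 58)
35^2 ≡ 7 (mod 58)
35^4 ≡ 49 (mod 58)
35^7 ≡ 57 (mod 58)
35^14 ≡ 1 (mod 58) ✓
Therefore the multiplicative order of 35 modulo 58 is 14.

14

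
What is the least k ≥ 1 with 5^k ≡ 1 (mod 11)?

The order of 5 must divide φ(11) = 11 − 1 = 10 = 2 · 5.
Divisors of 10: 1, 2, 5, 10.
Compute 5^d (mod 11) for the divisors d until we hit 1:
5^1 ≡ 5
5^2 ≡ 3
5^5 ≡ 1
Therefore the multiplicative order of 5 modulo 11 is 5.

5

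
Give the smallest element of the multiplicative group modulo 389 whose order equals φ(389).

2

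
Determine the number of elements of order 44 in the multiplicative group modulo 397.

20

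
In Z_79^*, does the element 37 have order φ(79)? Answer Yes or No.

φ(79) = 79 − 1 = 78 = 2 · 3 · 13.
It suffices to check that the order of 37 is not a proper divisor of 78: compute 37^(78/q) for q ∈ {2, 3, 13}.
37^39 ≡ 78 (mod 79)  [q = 2: ≢ 1 ✓]
37^26 ≡ 23 (mod 79)  [q = 3: ≢ 1 ✓]
37^6 ≡ 38 (mod 79)  [q = 13: ≢ 1 ✓]
None equal 1, so ord_79(37) = 78: 37 is a primitive root.

Yes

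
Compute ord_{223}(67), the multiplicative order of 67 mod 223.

Since 67 ∈ (Z/223Z)^×, its order divides φ(223) = 223 − 1 = 222 = 2 · 3 · 37.
Divisors of 222: 1, 2, 3, 6, 37, 74, 111, 222.
Evaluate successive powers at the divisors of 222:
67^1 ≡ 67 (mod 223)
67^2 ≡ 29 (mod 223)
67^3 ≡ 159 (mod 223)
67^6 ≡ 82 (mod 223)
67^37 ≡ 184 (mod 223)
67^74 ≡ 183 (mod 223)
67^111 ≡ 222 (mod 223)
67^222 ≡ 1 (mod 223) ✓
Therefore the multiplicative order of 67 modulo 223 is 222.

222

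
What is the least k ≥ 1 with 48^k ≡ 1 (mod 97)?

48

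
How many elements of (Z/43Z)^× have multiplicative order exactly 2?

1

φ(43) = 43 − 1 = 42 = 2 · 3 · 7.
Since (Z/43Z)^× is cyclic of order 42, the number of elements of order d is φ(d) when d | 42 and 0 otherwise.
2 | 42, and φ(2) = 2 − 1 = 1.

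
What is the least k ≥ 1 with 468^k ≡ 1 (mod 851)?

The order of 468 must divide φ(851) = φ(23·37) = (23−1)·(37−1) = 22·36 = 792 = 2^3 · 3^2 · 11.
Divisors of 792: 1, 2, 3, 4, 6, 8, 9, 11, 12, 18, 22, 24, 33, 36, 44, 66, 72, 88, 99, 132, 198, 264, 396, 792.
Evaluate successive powers at the divisors of 792:
468^1 ≡ 468
468^2 ≡ 317
468^3 ≡ 282
468^4 ≡ 71
468^6 ≡ 381
468^8 ≡ 786
468^9 ≡ 216
468^11 ≡ 392
468^12 ≡ 491
468^18 ≡ 702
468^22 ≡ 484
468^24 ≡ 248
468^33 ≡ 806
468^36 ≡ 75
468^44 ≡ 231
468^66 ≡ 323
468^72 ≡ 519
468^88 ≡ 599
468^99 ≡ 783
468^132 ≡ 507
468^198 ≡ 369
468^264 ≡ 47
468^396 ≡ 1
The smallest such exponent is 396, so the order of 468 is 396.

396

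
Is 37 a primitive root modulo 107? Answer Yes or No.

No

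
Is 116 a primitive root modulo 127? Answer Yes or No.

φ(127) = 127 − 1 = 126 = 2 · 3^2 · 7.
116 is a primitive root mod 127 iff 116^(φ(127)/q) ≢ 1 for every prime q | φ(127), i.e. q ∈ {2, 3, 7}.
116^63 ≡ 126 (mod 127)  [q = 2: ≢ 1 ✓]
116^42 ≡ 19 (mod 127)  [q = 3: ≢ 1 ✓]
116^18 ≡ 8 (mod 127)  [q = 7: ≢ 1 ✓]
All checks pass, so 116 has order 126 and is a primitive root modulo 127.

Yes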